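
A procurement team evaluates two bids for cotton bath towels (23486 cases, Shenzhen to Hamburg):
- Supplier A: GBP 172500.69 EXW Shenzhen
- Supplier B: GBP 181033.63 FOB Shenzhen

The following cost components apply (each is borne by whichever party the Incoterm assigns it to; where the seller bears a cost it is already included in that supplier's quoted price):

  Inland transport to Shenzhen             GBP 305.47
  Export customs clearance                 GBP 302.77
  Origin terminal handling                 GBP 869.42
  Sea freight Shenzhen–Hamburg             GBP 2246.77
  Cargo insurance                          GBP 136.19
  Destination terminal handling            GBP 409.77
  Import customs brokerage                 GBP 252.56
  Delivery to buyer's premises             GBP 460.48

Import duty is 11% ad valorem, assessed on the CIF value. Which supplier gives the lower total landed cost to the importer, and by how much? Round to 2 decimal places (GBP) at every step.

Supplier A (EXW):
CIF value = EXW price + inland to port + export clearance + origin terminal + freight + insurance = 172500.69 + 305.47 + 302.77 + 869.42 + 2246.77 + 136.19 = 176361.31
Import duty = 176361.31 × 11% = 19399.74
Buyer bears (A): 305.47 + 302.77 + 869.42 + 2246.77 + 136.19 + 409.77 + 252.56 + 460.48 = 4983.43
Landed cost (A) = invoice 172500.69 + 4983.43 + duty 19399.74 = 196883.86
Supplier B (FOB):
CIF value = FOB price + freight + insurance = 181033.63 + 2246.77 + 136.19 = 183416.59
Import duty = 183416.59 × 11% = 20175.82
Buyer bears (B): 2246.77 + 136.19 + 409.77 + 252.56 + 460.48 = 3505.77
Landed cost (B) = invoice 181033.63 + 3505.77 + duty 20175.82 = 204715.22
Difference = |196883.86 − 204715.22| = 7831.36

Supplier A is cheaper by GBP 7831.36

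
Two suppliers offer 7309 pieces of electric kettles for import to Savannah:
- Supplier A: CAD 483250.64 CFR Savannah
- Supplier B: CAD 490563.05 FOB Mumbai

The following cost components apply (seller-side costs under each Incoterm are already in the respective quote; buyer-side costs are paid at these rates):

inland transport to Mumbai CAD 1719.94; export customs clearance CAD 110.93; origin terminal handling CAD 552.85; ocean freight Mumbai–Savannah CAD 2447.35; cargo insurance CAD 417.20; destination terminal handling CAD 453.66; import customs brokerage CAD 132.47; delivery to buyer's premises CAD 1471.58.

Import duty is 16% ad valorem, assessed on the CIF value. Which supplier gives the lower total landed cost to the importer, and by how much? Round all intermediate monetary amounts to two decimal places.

Supplier A is cheaper by CAD 11321.33

Supplier A (CFR):
CIF value = CFR price + insurance = 483250.64 + 417.20 = 483667.84
Import duty = 483667.84 × 16% = 77386.85
Buyer bears (A): 417.20 + 453.66 + 132.47 + 1471.58 = 2474.91
Landed cost (A) = invoice 483250.64 + 2474.91 + duty 77386.85 = 563112.40
Supplier B (FOB):
CIF value = FOB price + freight + insurance = 490563.05 + 2447.35 + 417.20 = 493427.60
Import duty = 493427.60 × 16% = 78948.42
Buyer bears (B): 2447.35 + 417.20 + 453.66 + 132.47 + 1471.58 = 4922.26
Landed cost (B) = invoice 490563.05 + 4922.26 + duty 78948.42 = 574433.73
Difference = |563112.40 − 574433.73| = 11321.33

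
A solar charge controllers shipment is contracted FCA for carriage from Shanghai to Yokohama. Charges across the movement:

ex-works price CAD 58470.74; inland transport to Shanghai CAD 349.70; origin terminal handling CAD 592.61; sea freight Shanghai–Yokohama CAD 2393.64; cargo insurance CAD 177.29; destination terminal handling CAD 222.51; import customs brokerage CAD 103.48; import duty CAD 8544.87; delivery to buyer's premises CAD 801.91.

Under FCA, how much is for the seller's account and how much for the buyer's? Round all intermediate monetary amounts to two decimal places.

Seller: CAD 58820.44; buyer: CAD 12836.31

FCA: the seller delivers export-cleared goods to the carrier; the buyer bears costs from that point.
Seller's account: goods 58470.74 + inland to port 349.70 = 58820.44
Buyer's account: origin terminal 592.61 + freight 2393.64 + insurance 177.29 + destination terminal 222.51 + brokerage 103.48 + duty 8544.87 + delivery 801.91 = 12836.31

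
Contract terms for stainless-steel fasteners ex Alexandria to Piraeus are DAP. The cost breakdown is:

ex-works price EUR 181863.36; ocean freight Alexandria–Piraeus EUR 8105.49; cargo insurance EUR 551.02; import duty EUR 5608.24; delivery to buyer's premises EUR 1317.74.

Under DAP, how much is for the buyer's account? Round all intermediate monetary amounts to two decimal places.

Buyer's account: EUR 5608.24

DAP: the seller bears all costs to the named destination except import duty and clearance.
Seller's account: goods 181863.36 + freight 8105.49 + insurance 551.02 + delivery 1317.74 = 191837.61
Buyer's account: duty 5608.24 = 5608.24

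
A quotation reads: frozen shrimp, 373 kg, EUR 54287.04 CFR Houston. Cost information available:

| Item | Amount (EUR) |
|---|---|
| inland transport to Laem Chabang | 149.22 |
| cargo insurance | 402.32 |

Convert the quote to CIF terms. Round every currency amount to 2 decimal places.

CIF price: EUR 54689.36

Not relevant to the conversion: inland to port — on the seller under both CFR and CIF; already in the CFR price and stays in the CIF price.
From CFR to CIF, the seller additionally bears: insurance.
CIF price = 54287.04 + 402.32 = 54689.36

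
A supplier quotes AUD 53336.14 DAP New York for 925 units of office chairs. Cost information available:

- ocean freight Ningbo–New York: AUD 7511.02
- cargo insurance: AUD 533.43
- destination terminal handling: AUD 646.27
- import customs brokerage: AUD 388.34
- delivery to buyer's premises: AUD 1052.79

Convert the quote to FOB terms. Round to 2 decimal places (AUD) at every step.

FOB price: AUD 43592.63

Not relevant to the conversion: brokerage — on the buyer under both terms; not part of either seller's price.
From DAP to FOB, the seller no longer bears: freight, insurance, destination terminal, delivery.
FOB price = 53336.14 − 7511.02 − 533.43 − 646.27 − 1052.79 = 43592.63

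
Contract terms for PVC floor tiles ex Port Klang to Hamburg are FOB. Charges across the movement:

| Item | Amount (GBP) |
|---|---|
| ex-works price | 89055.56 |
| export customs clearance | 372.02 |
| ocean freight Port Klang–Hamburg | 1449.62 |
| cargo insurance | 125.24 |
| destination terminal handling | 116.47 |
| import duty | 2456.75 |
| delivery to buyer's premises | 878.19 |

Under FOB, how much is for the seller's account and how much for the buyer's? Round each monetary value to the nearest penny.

FOB: the seller bears costs until goods are on board at the origin port; the buyer bears freight, insurance and all costs thereafter.
Seller's account: goods 89055.56 + export clearance 372.02 = 89427.58
Buyer's account: freight 1449.62 + insurance 125.24 + destination terminal 116.47 + duty 2456.75 + delivery 878.19 = 5026.27

Seller: GBP 89427.58; buyer: GBP 5026.27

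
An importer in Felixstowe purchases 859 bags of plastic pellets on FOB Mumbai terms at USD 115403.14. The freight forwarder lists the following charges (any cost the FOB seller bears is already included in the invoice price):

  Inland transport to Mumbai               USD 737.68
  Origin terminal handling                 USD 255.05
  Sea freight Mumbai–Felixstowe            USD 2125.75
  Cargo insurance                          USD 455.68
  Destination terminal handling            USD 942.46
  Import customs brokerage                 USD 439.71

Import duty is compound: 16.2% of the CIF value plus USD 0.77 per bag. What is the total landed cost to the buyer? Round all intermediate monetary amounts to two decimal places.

FOB: the seller bears costs until goods are on board at the origin port; the buyer bears freight, insurance and all costs thereafter.
Already in the invoice (seller's account under FOB): inland to port, origin terminal — exclude.
CIF value = FOB price + freight + insurance = 115403.14 + 2125.75 + 455.68 = 117984.57
Ad valorem component: 117984.57 × 16.2% = 19113.50
Specific component: 859 × 0.77 = 661.43
Import duty = 19113.50 + 661.43 = 19774.93
Buyer bears: freight 2125.75 + insurance 455.68 + destination terminal 942.46 + brokerage 439.71 + duty 19774.93 = 23738.53
Landed cost = invoice 115403.14 + 23738.53 = 139141.67

Total landed cost: USD 139141.67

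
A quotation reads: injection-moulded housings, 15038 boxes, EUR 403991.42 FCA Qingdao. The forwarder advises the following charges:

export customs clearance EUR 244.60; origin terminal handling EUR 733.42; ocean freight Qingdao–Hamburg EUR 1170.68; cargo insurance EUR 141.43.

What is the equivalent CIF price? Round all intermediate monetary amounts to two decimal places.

CIF price: EUR 406036.95

Not relevant to the conversion: export clearance — on the seller under both FCA and CIF; already in the FCA price and stays in the CIF price.
From FCA to CIF, the seller additionally bears: origin terminal, freight, insurance.
CIF price = 403991.42 + 733.42 + 1170.68 + 141.43 = 406036.95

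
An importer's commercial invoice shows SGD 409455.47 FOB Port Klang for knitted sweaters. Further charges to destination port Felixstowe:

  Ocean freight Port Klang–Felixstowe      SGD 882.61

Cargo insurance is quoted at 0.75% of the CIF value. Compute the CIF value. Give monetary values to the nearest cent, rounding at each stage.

Let C be the CIF value. C = FOB price + freight + 0.75% × C
C − 0.75% × C = 409455.47 + 882.61
0.9925 × C = 410338.08
C = 410338.08 / 0.9925 = 413438.87
Insurance premium = 0.75% × 413438.87 = 3100.79

CIF value: SGD 413438.87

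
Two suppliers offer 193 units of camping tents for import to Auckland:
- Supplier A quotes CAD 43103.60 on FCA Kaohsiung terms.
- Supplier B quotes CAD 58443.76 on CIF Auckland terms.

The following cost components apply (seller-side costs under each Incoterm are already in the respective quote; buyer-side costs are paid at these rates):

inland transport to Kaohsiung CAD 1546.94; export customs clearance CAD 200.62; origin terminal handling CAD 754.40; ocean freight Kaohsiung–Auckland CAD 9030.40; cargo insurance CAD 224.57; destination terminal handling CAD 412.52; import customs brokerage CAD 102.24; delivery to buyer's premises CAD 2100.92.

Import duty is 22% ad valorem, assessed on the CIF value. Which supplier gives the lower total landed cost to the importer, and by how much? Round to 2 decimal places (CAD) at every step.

Supplier A (FCA):
CIF value = FCA price + origin terminal + freight + insurance = 43103.60 + 754.40 + 9030.40 + 224.57 = 53112.97
Import duty = 53112.97 × 22% = 11684.85
Buyer bears (A): 754.40 + 9030.40 + 224.57 + 412.52 + 102.24 + 2100.92 = 12625.05
Landed cost (A) = invoice 43103.60 + 12625.05 + duty 11684.85 = 67413.50
Supplier B (CIF):
The CIF price already equals the CIF value: 58443.76
Import duty = 58443.76 × 22% = 12857.63
Buyer bears (B): 412.52 + 102.24 + 2100.92 = 2615.68
Landed cost (B) = invoice 58443.76 + 2615.68 + duty 12857.63 = 73917.07
Difference = |67413.50 − 73917.07| = 6503.57

Supplier A is cheaper by CAD 6503.57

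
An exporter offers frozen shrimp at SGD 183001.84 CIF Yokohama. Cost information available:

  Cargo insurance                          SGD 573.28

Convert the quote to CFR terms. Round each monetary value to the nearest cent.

From CIF to CFR, the seller no longer bears: insurance.
CFR price = 183001.84 − 573.28 = 182428.56

CFR price: SGD 182428.56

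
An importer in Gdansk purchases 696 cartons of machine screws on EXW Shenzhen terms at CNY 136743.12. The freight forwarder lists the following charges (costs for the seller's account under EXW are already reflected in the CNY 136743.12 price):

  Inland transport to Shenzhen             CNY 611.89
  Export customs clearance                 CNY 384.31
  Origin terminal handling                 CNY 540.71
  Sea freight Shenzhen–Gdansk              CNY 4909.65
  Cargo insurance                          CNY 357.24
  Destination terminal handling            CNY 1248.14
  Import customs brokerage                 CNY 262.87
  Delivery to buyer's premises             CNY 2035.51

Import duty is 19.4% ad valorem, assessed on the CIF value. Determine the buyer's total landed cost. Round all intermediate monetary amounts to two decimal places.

Total landed cost: CNY 174941.54

EXW: the seller makes goods available at their premises; the buyer bears all onward costs.
CIF value = EXW price + inland to port + export clearance + origin terminal + freight + insurance = 136743.12 + 611.89 + 384.31 + 540.71 + 4909.65 + 357.24 = 143546.92
Import duty = 143546.92 × 19.4% = 27848.10
Buyer bears: inland to port 611.89 + export clearance 384.31 + origin terminal 540.71 + freight 4909.65 + insurance 357.24 + destination terminal 1248.14 + brokerage 262.87 + delivery 2035.51 + duty 27848.10 = 38198.42
Landed cost = invoice 136743.12 + 38198.42 = 174941.54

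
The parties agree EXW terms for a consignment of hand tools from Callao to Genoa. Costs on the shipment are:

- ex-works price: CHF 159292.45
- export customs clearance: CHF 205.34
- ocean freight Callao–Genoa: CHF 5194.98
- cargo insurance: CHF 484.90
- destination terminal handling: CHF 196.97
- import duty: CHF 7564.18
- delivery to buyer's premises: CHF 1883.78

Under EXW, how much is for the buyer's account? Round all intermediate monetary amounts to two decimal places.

Buyer's account: CHF 15530.15

EXW: the seller makes goods available at their premises; the buyer bears all onward costs.
Seller's account: goods 159292.45 = 159292.45
Buyer's account: export clearance 205.34 + freight 5194.98 + insurance 484.90 + destination terminal 196.97 + duty 7564.18 + delivery 1883.78 = 15530.15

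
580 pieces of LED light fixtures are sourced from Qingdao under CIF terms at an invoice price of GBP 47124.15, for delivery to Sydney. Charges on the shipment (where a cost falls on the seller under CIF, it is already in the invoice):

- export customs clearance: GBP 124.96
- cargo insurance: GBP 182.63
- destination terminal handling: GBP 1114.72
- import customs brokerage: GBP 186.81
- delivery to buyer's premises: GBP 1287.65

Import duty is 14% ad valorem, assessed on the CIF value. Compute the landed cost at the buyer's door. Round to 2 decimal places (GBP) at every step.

Total landed cost: GBP 56310.71

CIF: the seller pays costs through ocean freight and marine insurance to the destination port.
Already in the invoice (seller's account under CIF): export clearance, insurance — exclude.
The CIF price already equals the CIF value: 47124.15
Import duty = 47124.15 × 14% = 6597.38
Buyer bears: destination terminal 1114.72 + brokerage 186.81 + delivery 1287.65 + duty 6597.38 = 9186.56
Landed cost = invoice 47124.15 + 9186.56 = 56310.71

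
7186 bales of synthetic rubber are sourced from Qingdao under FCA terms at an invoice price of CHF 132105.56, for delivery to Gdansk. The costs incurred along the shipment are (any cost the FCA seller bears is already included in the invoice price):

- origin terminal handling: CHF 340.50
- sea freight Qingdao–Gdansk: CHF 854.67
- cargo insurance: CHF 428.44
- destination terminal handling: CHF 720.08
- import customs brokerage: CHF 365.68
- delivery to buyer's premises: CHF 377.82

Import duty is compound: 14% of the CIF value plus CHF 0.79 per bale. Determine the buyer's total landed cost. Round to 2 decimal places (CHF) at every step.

Total landed cost: CHF 159591.77

FCA: the seller delivers export-cleared goods to the carrier; the buyer bears costs from that point.
CIF value = FCA price + origin terminal + freight + insurance = 132105.56 + 340.50 + 854.67 + 428.44 = 133729.17
Ad valorem component: 133729.17 × 14% = 18722.08
Specific component: 7186 × 0.79 = 5676.94
Import duty = 18722.08 + 5676.94 = 24399.02
Buyer bears: origin terminal 340.50 + freight 854.67 + insurance 428.44 + destination terminal 720.08 + brokerage 365.68 + delivery 377.82 + duty 24399.02 = 27486.21
Landed cost = invoice 132105.56 + 27486.21 = 159591.77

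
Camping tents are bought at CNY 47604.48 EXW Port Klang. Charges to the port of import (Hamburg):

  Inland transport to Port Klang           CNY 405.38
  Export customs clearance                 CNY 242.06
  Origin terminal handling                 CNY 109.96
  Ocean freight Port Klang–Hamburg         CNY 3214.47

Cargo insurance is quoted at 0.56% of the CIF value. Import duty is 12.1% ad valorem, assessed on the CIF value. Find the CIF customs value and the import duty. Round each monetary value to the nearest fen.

Let C be the CIF value. C = EXW price + pre-shipment costs + freight + 0.56% × C
C − 0.56% × C = 47604.48 + 405.38 + 242.06 + 109.96 + 3214.47
0.9944 × C = 51576.35
C = 51576.35 / 0.9944 = 51866.80
Insurance premium = 0.56% × 51866.80 = 290.45
Import duty = 51866.80 × 12.1% = 6275.88

CIF value: CNY 51866.80; import duty: CNY 6275.88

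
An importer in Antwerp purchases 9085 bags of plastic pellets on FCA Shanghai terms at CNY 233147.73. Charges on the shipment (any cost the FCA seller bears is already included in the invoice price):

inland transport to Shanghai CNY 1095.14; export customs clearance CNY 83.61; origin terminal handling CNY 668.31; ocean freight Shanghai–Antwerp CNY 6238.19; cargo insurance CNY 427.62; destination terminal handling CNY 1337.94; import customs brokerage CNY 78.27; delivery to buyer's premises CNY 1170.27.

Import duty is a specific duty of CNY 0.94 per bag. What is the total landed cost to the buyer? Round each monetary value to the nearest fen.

Total landed cost: CNY 251608.23

FCA: the seller delivers export-cleared goods to the carrier; the buyer bears costs from that point.
Already in the invoice (seller's account under FCA): inland to port, export clearance — exclude.
CIF value = FCA price + origin terminal + freight + insurance = 233147.73 + 668.31 + 6238.19 + 427.62 = 240481.85
Import duty = 9085 × 0.94 = 8539.90
Buyer bears: origin terminal 668.31 + freight 6238.19 + insurance 427.62 + destination terminal 1337.94 + brokerage 78.27 + delivery 1170.27 + duty 8539.90 = 18460.50
Landed cost = invoice 233147.73 + 18460.50 = 251608.23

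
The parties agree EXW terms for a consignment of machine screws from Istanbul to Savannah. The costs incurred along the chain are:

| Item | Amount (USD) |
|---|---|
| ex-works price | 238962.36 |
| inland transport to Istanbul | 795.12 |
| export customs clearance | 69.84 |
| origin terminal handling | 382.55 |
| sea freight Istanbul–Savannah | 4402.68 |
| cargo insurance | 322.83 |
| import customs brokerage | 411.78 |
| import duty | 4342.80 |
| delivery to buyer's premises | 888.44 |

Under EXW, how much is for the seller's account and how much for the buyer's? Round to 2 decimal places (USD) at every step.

EXW: the seller makes goods available at their premises; the buyer bears all onward costs.
Seller's account: goods 238962.36 = 238962.36
Buyer's account: inland to port 795.12 + export clearance 69.84 + origin terminal 382.55 + freight 4402.68 + insurance 322.83 + brokerage 411.78 + duty 4342.80 + delivery 888.44 = 11616.04

Seller: USD 238962.36; buyer: USD 11616.04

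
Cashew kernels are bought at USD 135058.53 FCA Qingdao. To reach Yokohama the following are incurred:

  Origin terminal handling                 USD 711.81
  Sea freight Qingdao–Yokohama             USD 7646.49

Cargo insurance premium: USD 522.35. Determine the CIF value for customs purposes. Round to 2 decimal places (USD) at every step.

CIF = FCA price + pre-shipment costs + freight + insurance
CIF = 135058.53 + 711.81 + 7646.49 + 522.35 = 143939.18

CIF value: USD 143939.18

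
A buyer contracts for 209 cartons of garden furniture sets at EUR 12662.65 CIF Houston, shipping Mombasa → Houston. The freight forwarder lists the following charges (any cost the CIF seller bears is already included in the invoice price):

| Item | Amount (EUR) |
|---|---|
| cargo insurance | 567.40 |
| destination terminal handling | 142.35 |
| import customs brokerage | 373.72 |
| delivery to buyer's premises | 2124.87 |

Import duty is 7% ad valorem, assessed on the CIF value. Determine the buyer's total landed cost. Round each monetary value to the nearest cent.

CIF: the seller pays costs through ocean freight and marine insurance to the destination port.
Already in the invoice (seller's account under CIF): insurance — exclude.
The CIF price already equals the CIF value: 12662.65
Import duty = 12662.65 × 7% = 886.39
Buyer bears: destination terminal 142.35 + brokerage 373.72 + delivery 2124.87 + duty 886.39 = 3527.33
Landed cost = invoice 12662.65 + 3527.33 = 16189.98

Total landed cost: EUR 16189.98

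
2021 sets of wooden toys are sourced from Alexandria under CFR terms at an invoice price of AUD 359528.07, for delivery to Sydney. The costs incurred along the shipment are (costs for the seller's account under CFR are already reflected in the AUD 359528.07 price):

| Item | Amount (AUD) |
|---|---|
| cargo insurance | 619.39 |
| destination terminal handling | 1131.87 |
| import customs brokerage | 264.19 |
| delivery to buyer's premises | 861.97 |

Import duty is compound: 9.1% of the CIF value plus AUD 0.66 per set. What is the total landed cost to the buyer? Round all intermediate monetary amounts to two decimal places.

CFR: the seller pays costs through ocean freight to the destination port, but not insurance.
CIF value = CFR price + insurance = 359528.07 + 619.39 = 360147.46
Ad valorem component: 360147.46 × 9.1% = 32773.42
Specific component: 2021 × 0.66 = 1333.86
Import duty = 32773.42 + 1333.86 = 34107.28
Buyer bears: insurance 619.39 + destination terminal 1131.87 + brokerage 264.19 + delivery 861.97 + duty 34107.28 = 36984.70
Landed cost = invoice 359528.07 + 36984.70 = 396512.77

Total landed cost: AUD 396512.77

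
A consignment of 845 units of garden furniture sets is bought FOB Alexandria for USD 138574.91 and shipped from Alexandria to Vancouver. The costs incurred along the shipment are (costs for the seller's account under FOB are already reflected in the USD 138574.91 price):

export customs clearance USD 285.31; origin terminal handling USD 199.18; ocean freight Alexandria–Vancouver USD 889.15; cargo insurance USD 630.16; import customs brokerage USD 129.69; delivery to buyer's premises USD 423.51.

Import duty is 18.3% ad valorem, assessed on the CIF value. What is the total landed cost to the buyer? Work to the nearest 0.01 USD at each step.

FOB: the seller bears costs until goods are on board at the origin port; the buyer bears freight, insurance and all costs thereafter.
Already in the invoice (seller's account under FOB): export clearance, origin terminal — exclude.
CIF value = FOB price + freight + insurance = 138574.91 + 889.15 + 630.16 = 140094.22
Import duty = 140094.22 × 18.3% = 25637.24
Buyer bears: freight 889.15 + insurance 630.16 + brokerage 129.69 + delivery 423.51 + duty 25637.24 = 27709.75
Landed cost = invoice 138574.91 + 27709.75 = 166284.66

Total landed cost: USD 166284.66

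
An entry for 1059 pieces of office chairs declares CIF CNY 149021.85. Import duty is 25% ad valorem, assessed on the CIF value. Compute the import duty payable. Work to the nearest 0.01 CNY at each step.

Import duty: CNY 37255.46

Import duty = 149021.85 × 25% = 37255.46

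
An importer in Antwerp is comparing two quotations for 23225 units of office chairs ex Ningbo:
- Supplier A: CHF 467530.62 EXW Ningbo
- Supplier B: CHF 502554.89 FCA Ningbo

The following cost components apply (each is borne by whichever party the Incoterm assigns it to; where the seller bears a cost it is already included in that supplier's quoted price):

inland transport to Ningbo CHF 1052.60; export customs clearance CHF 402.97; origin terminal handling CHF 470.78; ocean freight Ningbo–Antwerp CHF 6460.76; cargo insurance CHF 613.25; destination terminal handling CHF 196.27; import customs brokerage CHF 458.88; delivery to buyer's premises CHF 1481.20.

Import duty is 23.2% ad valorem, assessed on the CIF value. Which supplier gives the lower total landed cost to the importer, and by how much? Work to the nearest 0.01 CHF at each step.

Supplier A (EXW):
CIF value = EXW price + inland to port + export clearance + origin terminal + freight + insurance = 467530.62 + 1052.60 + 402.97 + 470.78 + 6460.76 + 613.25 = 476530.98
Import duty = 476530.98 × 23.2% = 110555.19
Buyer bears (A): 1052.60 + 402.97 + 470.78 + 6460.76 + 613.25 + 196.27 + 458.88 + 1481.20 = 11136.71
Landed cost (A) = invoice 467530.62 + 11136.71 + duty 110555.19 = 589222.52
Supplier B (FCA):
CIF value = FCA price + origin terminal + freight + insurance = 502554.89 + 470.78 + 6460.76 + 613.25 = 510099.68
Import duty = 510099.68 × 23.2% = 118343.13
Buyer bears (B): 470.78 + 6460.76 + 613.25 + 196.27 + 458.88 + 1481.20 = 9681.14
Landed cost (B) = invoice 502554.89 + 9681.14 + duty 118343.13 = 630579.16
Difference = |589222.52 − 630579.16| = 41356.64

Supplier A is cheaper by CHF 41356.64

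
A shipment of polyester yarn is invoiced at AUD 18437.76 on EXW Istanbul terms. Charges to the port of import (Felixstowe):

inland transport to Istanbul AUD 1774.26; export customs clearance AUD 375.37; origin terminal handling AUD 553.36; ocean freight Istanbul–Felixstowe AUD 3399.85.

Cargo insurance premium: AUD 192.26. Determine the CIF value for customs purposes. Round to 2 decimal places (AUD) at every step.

CIF value: AUD 24732.86

CIF = EXW price + pre-shipment costs + freight + insurance
CIF = 18437.76 + 1774.26 + 375.37 + 553.36 + 3399.85 + 192.26 = 24732.86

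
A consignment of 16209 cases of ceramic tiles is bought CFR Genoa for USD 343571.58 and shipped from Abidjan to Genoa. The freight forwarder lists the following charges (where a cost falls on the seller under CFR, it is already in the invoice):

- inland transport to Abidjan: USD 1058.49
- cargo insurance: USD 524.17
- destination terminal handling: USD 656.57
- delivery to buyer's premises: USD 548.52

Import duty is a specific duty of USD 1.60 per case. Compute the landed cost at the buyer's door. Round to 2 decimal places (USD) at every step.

CFR: the seller pays costs through ocean freight to the destination port, but not insurance.
Already in the invoice (seller's account under CFR): inland to port — exclude.
CIF value = CFR price + insurance = 343571.58 + 524.17 = 344095.75
Import duty = 16209 × 1.60 = 25934.40
Buyer bears: insurance 524.17 + destination terminal 656.57 + delivery 548.52 + duty 25934.40 = 27663.66
Landed cost = invoice 343571.58 + 27663.66 = 371235.24

Total landed cost: USD 371235.24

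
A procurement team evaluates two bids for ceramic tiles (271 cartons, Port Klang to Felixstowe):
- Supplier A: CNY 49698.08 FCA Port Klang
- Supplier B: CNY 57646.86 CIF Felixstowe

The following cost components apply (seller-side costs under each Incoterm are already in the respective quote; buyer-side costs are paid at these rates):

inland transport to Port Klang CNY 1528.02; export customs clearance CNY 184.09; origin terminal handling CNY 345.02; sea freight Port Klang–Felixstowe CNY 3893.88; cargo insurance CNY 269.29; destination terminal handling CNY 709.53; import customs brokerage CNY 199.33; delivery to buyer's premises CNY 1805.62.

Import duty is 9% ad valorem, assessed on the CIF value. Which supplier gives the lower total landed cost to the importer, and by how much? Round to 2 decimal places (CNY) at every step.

Supplier A (FCA):
CIF value = FCA price + origin terminal + freight + insurance = 49698.08 + 345.02 + 3893.88 + 269.29 = 54206.27
Import duty = 54206.27 × 9% = 4878.56
Buyer bears (A): 345.02 + 3893.88 + 269.29 + 709.53 + 199.33 + 1805.62 = 7222.67
Landed cost (A) = invoice 49698.08 + 7222.67 + duty 4878.56 = 61799.31
Supplier B (CIF):
The CIF price already equals the CIF value: 57646.86
Import duty = 57646.86 × 9% = 5188.22
Buyer bears (B): 709.53 + 199.33 + 1805.62 = 2714.48
Landed cost (B) = invoice 57646.86 + 2714.48 + duty 5188.22 = 65549.56
Difference = |61799.31 − 65549.56| = 3750.25

Supplier A is cheaper by CNY 3750.25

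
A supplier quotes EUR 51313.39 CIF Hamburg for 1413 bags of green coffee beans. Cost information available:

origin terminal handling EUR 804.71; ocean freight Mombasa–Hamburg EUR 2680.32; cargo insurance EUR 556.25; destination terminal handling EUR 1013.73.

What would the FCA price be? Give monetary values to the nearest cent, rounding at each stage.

FCA price: EUR 47272.11

Not relevant to the conversion: destination terminal — on the buyer under both terms; not part of either seller's price.
From CIF to FCA, the seller no longer bears: origin terminal, freight, insurance.
FCA price = 51313.39 − 804.71 − 2680.32 − 556.25 = 47272.11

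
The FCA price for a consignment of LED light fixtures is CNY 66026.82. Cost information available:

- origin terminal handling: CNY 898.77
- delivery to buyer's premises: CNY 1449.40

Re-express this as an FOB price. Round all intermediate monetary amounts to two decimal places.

Not relevant to the conversion: delivery — on the buyer under both terms; not part of either seller's price.
From FCA to FOB, the seller additionally bears: origin terminal.
FOB price = 66026.82 + 898.77 = 66925.59

FOB price: CNY 66925.59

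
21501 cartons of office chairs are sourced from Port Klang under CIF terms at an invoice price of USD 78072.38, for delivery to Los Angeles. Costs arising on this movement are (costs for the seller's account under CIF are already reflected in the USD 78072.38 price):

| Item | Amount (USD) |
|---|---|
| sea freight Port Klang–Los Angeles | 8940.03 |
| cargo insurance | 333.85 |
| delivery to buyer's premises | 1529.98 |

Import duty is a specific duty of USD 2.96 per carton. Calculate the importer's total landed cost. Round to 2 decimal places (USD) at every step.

CIF: the seller pays costs through ocean freight and marine insurance to the destination port.
Already in the invoice (seller's account under CIF): freight, insurance — exclude.
The CIF price already equals the CIF value: 78072.38
Import duty = 21501 × 2.96 = 63642.96
Buyer bears: delivery 1529.98 + duty 63642.96 = 65172.94
Landed cost = invoice 78072.38 + 65172.94 = 143245.32

Total landed cost: USD 143245.32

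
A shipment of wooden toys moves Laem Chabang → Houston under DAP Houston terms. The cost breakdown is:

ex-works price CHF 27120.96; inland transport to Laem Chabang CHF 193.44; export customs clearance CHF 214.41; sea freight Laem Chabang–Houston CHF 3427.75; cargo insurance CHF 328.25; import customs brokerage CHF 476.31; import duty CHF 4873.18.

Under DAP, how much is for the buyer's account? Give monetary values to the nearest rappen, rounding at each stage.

Buyer's account: CHF 5349.49

DAP: the seller bears all costs to the named destination except import duty and clearance.
Seller's account: goods 27120.96 + inland to port 193.44 + export clearance 214.41 + freight 3427.75 + insurance 328.25 = 31284.81
Buyer's account: brokerage 476.31 + duty 4873.18 = 5349.49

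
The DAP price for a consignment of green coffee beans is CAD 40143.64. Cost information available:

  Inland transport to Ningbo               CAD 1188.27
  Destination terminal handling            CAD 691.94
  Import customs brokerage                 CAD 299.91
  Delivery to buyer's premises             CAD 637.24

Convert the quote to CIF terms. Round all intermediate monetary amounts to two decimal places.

Not relevant to the conversion: inland to port — on the seller under both DAP and CIF; already in the DAP price and stays in the CIF price. brokerage — on the buyer under both terms; not part of either seller's price.
From DAP to CIF, the seller no longer bears: destination terminal, delivery.
CIF price = 40143.64 − 691.94 − 637.24 = 38814.46

CIF price: CAD 38814.46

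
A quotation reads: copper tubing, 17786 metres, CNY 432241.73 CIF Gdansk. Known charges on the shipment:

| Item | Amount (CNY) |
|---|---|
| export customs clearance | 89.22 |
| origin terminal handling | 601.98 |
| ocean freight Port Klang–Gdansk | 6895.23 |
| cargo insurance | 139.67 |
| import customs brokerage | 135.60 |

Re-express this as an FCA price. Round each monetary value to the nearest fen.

FCA price: CNY 424604.85

Not relevant to the conversion: export clearance — on the seller under both CIF and FCA; already in the CIF price and stays in the FCA price. brokerage — on the buyer under both terms; not part of either seller's price.
From CIF to FCA, the seller no longer bears: origin terminal, freight, insurance.
FCA price = 432241.73 − 601.98 − 6895.23 − 139.67 = 424604.85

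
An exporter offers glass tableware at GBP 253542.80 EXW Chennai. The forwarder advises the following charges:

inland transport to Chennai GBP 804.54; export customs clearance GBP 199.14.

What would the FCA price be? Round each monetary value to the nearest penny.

From EXW to FCA, the seller additionally bears: inland to port, export clearance.
FCA price = 253542.80 + 804.54 + 199.14 = 254546.48

FCA price: GBP 254546.48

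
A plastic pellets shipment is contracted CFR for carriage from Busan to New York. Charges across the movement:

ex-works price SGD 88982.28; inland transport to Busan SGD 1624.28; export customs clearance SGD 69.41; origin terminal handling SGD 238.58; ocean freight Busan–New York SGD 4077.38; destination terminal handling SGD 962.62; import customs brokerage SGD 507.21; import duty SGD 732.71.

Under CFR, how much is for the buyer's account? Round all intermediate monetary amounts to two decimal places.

Buyer's account: SGD 2202.54

CFR: the seller pays costs through ocean freight to the destination port, but not insurance.
Seller's account: goods 88982.28 + inland to port 1624.28 + export clearance 69.41 + origin terminal 238.58 + freight 4077.38 = 94991.93
Buyer's account: destination terminal 962.62 + brokerage 507.21 + duty 732.71 = 2202.54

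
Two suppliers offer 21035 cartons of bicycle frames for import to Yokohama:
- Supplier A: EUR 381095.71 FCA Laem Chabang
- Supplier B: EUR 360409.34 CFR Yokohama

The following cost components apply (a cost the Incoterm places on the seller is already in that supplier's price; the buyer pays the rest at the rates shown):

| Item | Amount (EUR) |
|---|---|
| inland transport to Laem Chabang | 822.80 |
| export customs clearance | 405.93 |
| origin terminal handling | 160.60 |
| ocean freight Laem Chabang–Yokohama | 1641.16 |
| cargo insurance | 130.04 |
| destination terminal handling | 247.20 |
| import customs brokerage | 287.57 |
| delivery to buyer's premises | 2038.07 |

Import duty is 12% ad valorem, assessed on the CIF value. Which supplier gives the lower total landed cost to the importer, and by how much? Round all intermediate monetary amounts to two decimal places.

Supplier A (FCA):
CIF value = FCA price + origin terminal + freight + insurance = 381095.71 + 160.60 + 1641.16 + 130.04 = 383027.51
Import duty = 383027.51 × 12% = 45963.30
Buyer bears (A): 160.60 + 1641.16 + 130.04 + 247.20 + 287.57 + 2038.07 = 4504.64
Landed cost (A) = invoice 381095.71 + 4504.64 + duty 45963.30 = 431563.65
Supplier B (CFR):
CIF value = CFR price + insurance = 360409.34 + 130.04 = 360539.38
Import duty = 360539.38 × 12% = 43264.73
Buyer bears (B): 130.04 + 247.20 + 287.57 + 2038.07 = 2702.88
Landed cost (B) = invoice 360409.34 + 2702.88 + duty 43264.73 = 406376.95
Difference = |431563.65 − 406376.95| = 25186.70

Supplier B is cheaper by EUR 25186.70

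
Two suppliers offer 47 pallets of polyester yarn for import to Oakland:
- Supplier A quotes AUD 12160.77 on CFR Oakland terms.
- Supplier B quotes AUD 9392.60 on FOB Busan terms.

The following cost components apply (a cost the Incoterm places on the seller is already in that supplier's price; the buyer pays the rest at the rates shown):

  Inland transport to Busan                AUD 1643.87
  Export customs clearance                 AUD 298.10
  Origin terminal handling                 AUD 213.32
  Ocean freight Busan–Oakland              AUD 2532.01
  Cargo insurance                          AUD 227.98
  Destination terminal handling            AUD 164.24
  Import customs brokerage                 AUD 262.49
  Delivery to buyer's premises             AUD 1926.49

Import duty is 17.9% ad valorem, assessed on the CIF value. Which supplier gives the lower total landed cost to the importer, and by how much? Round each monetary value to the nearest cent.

Supplier A (CFR):
CIF value = CFR price + insurance = 12160.77 + 227.98 = 12388.75
Import duty = 12388.75 × 17.9% = 2217.59
Buyer bears (A): 227.98 + 164.24 + 262.49 + 1926.49 = 2581.20
Landed cost (A) = invoice 12160.77 + 2581.20 + duty 2217.59 = 16959.56
Supplier B (FOB):
CIF value = FOB price + freight + insurance = 9392.60 + 2532.01 + 227.98 = 12152.59
Import duty = 12152.59 × 17.9% = 2175.31
Buyer bears (B): 2532.01 + 227.98 + 164.24 + 262.49 + 1926.49 = 5113.21
Landed cost (B) = invoice 9392.60 + 5113.21 + duty 2175.31 = 16681.12
Difference = |16959.56 − 16681.12| = 278.44

Supplier B is cheaper by AUD 278.44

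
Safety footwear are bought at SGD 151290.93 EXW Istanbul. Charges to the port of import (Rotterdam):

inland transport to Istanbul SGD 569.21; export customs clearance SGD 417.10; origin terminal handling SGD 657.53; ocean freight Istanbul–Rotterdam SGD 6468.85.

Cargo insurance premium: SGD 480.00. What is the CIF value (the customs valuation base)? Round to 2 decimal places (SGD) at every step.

CIF value: SGD 159883.62

CIF = EXW price + pre-shipment costs + freight + insurance
CIF = 151290.93 + 569.21 + 417.10 + 657.53 + 6468.85 + 480.00 = 159883.62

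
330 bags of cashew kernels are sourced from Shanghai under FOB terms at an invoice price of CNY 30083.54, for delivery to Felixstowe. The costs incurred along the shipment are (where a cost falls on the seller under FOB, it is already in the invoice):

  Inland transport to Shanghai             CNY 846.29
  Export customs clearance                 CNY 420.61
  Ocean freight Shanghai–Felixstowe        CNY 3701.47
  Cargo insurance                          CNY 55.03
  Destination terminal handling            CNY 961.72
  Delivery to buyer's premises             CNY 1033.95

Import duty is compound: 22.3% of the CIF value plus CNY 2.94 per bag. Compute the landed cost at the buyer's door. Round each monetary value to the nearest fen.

Total landed cost: CNY 44352.24

FOB: the seller bears costs until goods are on board at the origin port; the buyer bears freight, insurance and all costs thereafter.
Already in the invoice (seller's account under FOB): inland to port, export clearance — exclude.
CIF value = FOB price + freight + insurance = 30083.54 + 3701.47 + 55.03 = 33840.04
Ad valorem component: 33840.04 × 22.3% = 7546.33
Specific component: 330 × 2.94 = 970.20
Import duty = 7546.33 + 970.20 = 8516.53
Buyer bears: freight 3701.47 + insurance 55.03 + destination terminal 961.72 + delivery 1033.95 + duty 8516.53 = 14268.70
Landed cost = invoice 30083.54 + 14268.70 = 44352.24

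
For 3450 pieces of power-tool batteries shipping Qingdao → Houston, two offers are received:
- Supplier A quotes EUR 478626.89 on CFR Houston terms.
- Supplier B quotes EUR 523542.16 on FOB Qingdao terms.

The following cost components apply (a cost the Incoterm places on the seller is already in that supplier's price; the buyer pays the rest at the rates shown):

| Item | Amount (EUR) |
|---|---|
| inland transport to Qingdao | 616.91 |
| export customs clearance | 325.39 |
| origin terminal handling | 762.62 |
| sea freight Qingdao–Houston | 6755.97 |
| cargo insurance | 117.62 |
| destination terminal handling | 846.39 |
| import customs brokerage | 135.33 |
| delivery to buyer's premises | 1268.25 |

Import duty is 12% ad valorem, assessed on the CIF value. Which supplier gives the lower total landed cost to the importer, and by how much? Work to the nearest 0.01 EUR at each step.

Supplier A is cheaper by EUR 57871.79

Supplier A (CFR):
CIF value = CFR price + insurance = 478626.89 + 117.62 = 478744.51
Import duty = 478744.51 × 12% = 57449.34
Buyer bears (A): 117.62 + 846.39 + 135.33 + 1268.25 = 2367.59
Landed cost (A) = invoice 478626.89 + 2367.59 + duty 57449.34 = 538443.82
Supplier B (FOB):
CIF value = FOB price + freight + insurance = 523542.16 + 6755.97 + 117.62 = 530415.75
Import duty = 530415.75 × 12% = 63649.89
Buyer bears (B): 6755.97 + 117.62 + 846.39 + 135.33 + 1268.25 = 9123.56
Landed cost (B) = invoice 523542.16 + 9123.56 + duty 63649.89 = 596315.61
Difference = |538443.82 − 596315.61| = 57871.79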